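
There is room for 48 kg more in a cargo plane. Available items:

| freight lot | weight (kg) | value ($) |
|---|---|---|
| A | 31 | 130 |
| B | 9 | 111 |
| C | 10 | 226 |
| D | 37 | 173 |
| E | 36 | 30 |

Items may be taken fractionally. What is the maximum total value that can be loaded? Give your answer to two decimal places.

Sort by value per unit weight and fill in that order.
Ratios (sorted): C 22.60, B 12.33, D 4.68, A 4.19, E 0.83
take C (10 @ 226); take B (9 @ 111); take 29/37 of D → 135.59. Capacity used 48/48.
Total value = 472.59

472.59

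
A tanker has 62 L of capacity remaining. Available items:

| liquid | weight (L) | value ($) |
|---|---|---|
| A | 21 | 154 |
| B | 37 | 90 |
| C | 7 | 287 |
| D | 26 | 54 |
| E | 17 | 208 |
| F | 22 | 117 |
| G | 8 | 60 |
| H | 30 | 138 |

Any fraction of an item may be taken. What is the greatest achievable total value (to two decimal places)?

756.86

Greedy by value/weight ratio, highest first.
Order: C (287/7=41.00) > E (208/17=12.24) > G (60/8=7.50) > A (154/21=7.33) > F (117/22=5.32) > H (138/30=4.60) > B (90/37=2.43) > D (54/26=2.08)
Fill: take C (7 @ 287) → take E (17 @ 208) → take G (8 @ 60) → take A (21 @ 154) → take 9/22 of F → 47.86; 62/62 used.
Total value = 756.86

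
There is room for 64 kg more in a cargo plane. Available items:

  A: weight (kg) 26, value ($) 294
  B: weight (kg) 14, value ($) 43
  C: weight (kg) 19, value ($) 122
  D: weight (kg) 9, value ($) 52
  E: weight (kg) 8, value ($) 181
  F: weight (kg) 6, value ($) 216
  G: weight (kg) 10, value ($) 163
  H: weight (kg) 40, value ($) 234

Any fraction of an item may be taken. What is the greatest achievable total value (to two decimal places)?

943.89

Sort by value per unit weight and fill in that order.
Ratios (sorted): F 36.00, E 22.62, G 16.30, A 11.31, C 6.42, H 5.85, D 5.78, B 3.07
take F (6 @ 216); take E (8 @ 181); take G (10 @ 163); take A (26 @ 294); take 14/19 of C → 89.89. Capacity used 64/64.
Total value = 943.89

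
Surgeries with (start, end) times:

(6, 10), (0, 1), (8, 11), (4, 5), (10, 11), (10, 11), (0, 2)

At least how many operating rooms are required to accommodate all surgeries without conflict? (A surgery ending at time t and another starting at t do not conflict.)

3

The answer is the maximum number of intervals overlapping at any instant.
starts: [0, 0, 4, 6, 8, 10, 10]
ends:   [1, 2, 5, 10, 11, 11, 11]
s0→1 s0→2 e1→1 e2→0 s4→1 e5→0 s6→1 s8→2 e10→1 s10→2 s10→3  — peak 3.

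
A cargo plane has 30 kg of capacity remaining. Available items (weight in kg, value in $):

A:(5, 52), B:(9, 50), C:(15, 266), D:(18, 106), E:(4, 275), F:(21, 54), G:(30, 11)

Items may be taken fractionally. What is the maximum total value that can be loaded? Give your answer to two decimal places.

Ratios (sorted): E 68.75, C 17.73, A 10.40, D 5.89, B 5.56, F 2.57, G 0.37
take E (4 @ 275); take C (15 @ 266); take A (5 @ 52); take 6/18 of D → 35.33. Capacity used 30/30.
Total value = 628.33

628.33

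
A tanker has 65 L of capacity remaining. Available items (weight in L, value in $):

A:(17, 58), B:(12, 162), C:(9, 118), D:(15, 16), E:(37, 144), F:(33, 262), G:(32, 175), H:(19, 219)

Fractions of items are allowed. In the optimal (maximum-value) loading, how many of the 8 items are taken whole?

3

Greedy by value/weight ratio, highest first.
Order: B (162/12=13.50) > C (118/9=13.11) > H (219/19=11.53) > F (262/33=7.94) > G (175/32=5.47) > E (144/37=3.89) > A (58/17=3.41) > D (16/15=1.07)
Fill: take B (12 @ 162) → take C (9 @ 118) → take H (19 @ 219) → take 25/33 of F → 198.48; 65/65 used.
3 item(s) taken whole; one partial (take 25/33 of F).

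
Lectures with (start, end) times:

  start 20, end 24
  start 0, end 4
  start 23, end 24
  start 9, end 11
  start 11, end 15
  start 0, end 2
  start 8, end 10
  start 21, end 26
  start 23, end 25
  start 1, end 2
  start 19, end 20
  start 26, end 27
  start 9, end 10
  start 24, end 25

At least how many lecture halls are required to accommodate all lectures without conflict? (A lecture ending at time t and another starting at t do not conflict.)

4

starts: [0, 0, 1, 8, 9, 9, 11, 19, 20, 21, 23, 23, 24, 26]
ends:   [2, 2, 4, 10, 10, 11, 15, 20, 24, 24, 25, 25, 26, 27]
s0→1 s0→2 s1→3 e2→2 e2→1 e4→0 s8→1 s9→2 s9→3 e10→2 e10→1 e11→0 s11→1 e15→0 s19→1 e20→0 s20→1 s21→2 s23→3 s23→4  — peak 4.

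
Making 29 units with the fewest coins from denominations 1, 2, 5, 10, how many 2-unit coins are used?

2

29 = 2×10 + 1×5 + 2×2
Count of 2: 2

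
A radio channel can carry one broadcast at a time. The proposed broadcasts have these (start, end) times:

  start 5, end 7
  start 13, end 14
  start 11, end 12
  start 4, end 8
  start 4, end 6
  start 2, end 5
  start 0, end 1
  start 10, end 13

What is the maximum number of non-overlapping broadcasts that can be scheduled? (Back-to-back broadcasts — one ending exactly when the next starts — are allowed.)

Sort by end time and greedily take each interval whose start is ≥ the last chosen end.
By end time: (0,1), (2,5), (4,6), (5,7), (4,8), (11,12), (10,13), (13,14).
Pick (0,1); next start ≥ 1 → (2,5); next start ≥ 5 → (5,7); next start ≥ 7 → (11,12); next start ≥ 12 → (13,14).
Selected 5 broadcasts.

5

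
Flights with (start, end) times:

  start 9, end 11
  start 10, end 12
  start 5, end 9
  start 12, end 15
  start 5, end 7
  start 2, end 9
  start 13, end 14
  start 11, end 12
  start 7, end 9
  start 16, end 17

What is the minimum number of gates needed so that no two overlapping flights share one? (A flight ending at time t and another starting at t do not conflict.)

3

The answer is the maximum number of intervals overlapping at any instant.
starts: [2, 5, 5, 7, 9, 10, 11, 12, 13, 16]
ends:   [7, 9, 9, 9, 11, 12, 12, 14, 15, 17]
s2→1 s5→2 s5→3  — peak 3.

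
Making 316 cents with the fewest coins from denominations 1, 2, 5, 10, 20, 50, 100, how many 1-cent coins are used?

1

316 = 3×100 + 1×10 + 1×5 + 1×1
Count of 1: 1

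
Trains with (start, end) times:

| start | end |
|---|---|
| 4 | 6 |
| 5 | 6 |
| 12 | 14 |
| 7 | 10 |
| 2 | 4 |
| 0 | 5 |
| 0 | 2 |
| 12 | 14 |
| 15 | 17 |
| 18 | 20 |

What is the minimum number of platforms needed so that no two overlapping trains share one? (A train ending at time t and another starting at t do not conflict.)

Count concurrent intervals with a sweep; the peak is the room count.
Events (time:±→running): 0:+→1 0:+→2 … peak 2.

2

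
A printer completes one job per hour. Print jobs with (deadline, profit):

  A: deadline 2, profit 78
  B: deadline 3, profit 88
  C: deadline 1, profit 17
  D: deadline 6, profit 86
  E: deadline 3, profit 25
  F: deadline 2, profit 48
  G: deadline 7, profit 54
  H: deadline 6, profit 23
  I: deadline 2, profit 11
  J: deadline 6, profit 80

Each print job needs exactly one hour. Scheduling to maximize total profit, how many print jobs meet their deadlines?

7

By profit: B(d3,88), D(d6,86), J(d6,80), A(d2,78), G(d7,54), F(d2,48), E(d3,25), H(d6,23), C(d1,17), I(d2,11)
B→slot 3; D→slot 6; J→slot 5; A→slot 2; G→slot 7; F→slot 1; E skipped; H→slot 4; C skipped; I skipped.
7 of 10 scheduled.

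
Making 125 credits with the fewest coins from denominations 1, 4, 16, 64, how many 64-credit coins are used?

Use the largest denomination that fits, subtract, and repeat.
125 − 1×64→61 − 3×16→13 − 3×4→1 − 1×1→0
Count of 64: 1

1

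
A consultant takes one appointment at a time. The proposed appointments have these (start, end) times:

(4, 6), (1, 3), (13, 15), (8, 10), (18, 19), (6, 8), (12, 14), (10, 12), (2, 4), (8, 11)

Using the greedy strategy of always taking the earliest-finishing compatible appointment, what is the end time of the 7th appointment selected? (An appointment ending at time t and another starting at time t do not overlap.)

19

Greedy by earliest finish: after sorting by end time, pick each interval compatible with the last pick.
Sorted by end: (1,3)  (2,4)  (4,6)  (6,8)  (8,10)  (8,11)  (10,12)  (12,14)  (13,15)  (18,19)
take (1,3); take (4,6); take (6,8); take (8,10); skip (8,11); take (10,12); take (12,14); take (18,19).
Selected: (1,3) (4,6) (6,8) (8,10) (10,12) (12,14) (18,19)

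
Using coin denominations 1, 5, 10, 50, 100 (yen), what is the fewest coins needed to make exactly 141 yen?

Use the largest denomination that fits, subtract, and repeat.
141 − 1×100→41 − 4×10→1 − 1×1→0
Total coins = 1 + 4 + 1 = 6

6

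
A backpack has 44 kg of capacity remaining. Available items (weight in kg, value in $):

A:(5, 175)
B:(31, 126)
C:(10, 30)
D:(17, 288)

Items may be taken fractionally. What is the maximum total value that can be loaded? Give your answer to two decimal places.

Order: A (175/5=35.00) > D (288/17=16.94) > B (126/31=4.06) > C (30/10=3.00)
Fill: take A (5 @ 175) → take D (17 @ 288) → take 22/31 of B → 89.42; 44/44 used.
Total value = 552.42

552.42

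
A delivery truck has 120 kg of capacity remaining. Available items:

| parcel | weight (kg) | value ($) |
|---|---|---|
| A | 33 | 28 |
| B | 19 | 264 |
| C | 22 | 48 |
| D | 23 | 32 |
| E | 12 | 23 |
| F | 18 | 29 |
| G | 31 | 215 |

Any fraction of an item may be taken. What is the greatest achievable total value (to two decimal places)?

Greedy by value/weight ratio, highest first.
Order: B (264/19=13.89) > G (215/31=6.94) > C (48/22=2.18) > E (23/12=1.92) > F (29/18=1.61) > D (32/23=1.39) > A (28/33=0.85)
Fill: take B (19 @ 264) → take G (31 @ 215) → take C (22 @ 48) → take E (12 @ 23) → take F (18 @ 29) → take 18/23 of D → 25.04; 120/120 used.
Total value = 604.04

604.04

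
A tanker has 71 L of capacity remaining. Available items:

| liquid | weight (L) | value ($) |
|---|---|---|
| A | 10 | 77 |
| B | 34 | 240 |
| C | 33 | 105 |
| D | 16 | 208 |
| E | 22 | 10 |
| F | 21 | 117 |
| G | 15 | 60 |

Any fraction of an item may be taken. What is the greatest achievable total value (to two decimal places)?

Ratios (sorted): D 13.00, A 7.70, B 7.06, F 5.57, G 4.00, C 3.18, E 0.45
take D (16 @ 208); take A (10 @ 77); take B (34 @ 240); take 11/21 of F → 61.29. Capacity used 71/71.
Total value = 586.29

586.29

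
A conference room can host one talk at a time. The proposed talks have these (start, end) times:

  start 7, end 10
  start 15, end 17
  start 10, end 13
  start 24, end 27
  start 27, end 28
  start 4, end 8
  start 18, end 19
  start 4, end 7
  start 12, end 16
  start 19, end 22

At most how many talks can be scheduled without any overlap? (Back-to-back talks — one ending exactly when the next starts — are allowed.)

8

Sorted by end: (4,7)  (4,8)  (7,10)  (10,13)  (12,16)  (15,17)  (18,19)  (19,22)  (24,27)  (27,28)
take (4,7); skip (4,8); take (7,10); take (10,13); take (15,17); take (18,19); take (19,22); take (24,27); take (27,28).
Selected 8 talks.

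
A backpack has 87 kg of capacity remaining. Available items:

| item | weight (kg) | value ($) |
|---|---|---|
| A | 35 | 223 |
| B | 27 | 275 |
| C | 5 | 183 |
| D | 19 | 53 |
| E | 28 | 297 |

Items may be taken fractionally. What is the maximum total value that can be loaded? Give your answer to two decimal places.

Greedy by value/weight ratio, highest first.
Order: C (183/5=36.60) > E (297/28=10.61) > B (275/27=10.19) > A (223/35=6.37) > D (53/19=2.79)
Fill: take C (5 @ 183) → take E (28 @ 297) → take B (27 @ 275) → take 27/35 of A → 172.03; 87/87 used.
Total value = 927.03

927.03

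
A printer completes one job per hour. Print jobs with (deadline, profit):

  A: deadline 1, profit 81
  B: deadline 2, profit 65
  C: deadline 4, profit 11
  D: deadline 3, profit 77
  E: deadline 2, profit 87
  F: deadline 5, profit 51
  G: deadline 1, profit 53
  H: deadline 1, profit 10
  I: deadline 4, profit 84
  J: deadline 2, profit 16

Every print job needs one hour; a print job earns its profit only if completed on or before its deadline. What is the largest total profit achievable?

380

Take jobs in profit order; each goes to the latest open slot no later than its deadline.
By profit: E(d2,87), I(d4,84), A(d1,81), D(d3,77), B(d2,65), G(d1,53), F(d5,51), J(d2,16), C(d4,11), H(d1,10)
E→slot 2; I→slot 4; A→slot 1; D→slot 3; B skipped; G skipped; F→slot 5; J skipped; C skipped; H skipped.
Profit = 81 + 87 + 77 + 84 + 51 = 380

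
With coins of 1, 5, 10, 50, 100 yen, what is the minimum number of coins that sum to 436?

Greedy: take as many of the largest coin as possible, then repeat with the remainder.
436 − 4×100→36 − 3×10→6 − 1×5→1 − 1×1→0
Total coins = 4 + 3 + 1 + 1 = 9

9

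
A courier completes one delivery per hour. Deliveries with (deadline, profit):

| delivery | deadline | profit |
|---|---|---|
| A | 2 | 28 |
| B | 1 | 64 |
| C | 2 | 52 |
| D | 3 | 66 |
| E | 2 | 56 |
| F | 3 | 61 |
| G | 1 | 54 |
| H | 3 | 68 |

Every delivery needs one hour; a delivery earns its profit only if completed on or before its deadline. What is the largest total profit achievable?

By profit: H(d3,68), D(d3,66), B(d1,64), F(d3,61), E(d2,56), G(d1,54), C(d2,52), A(d2,28)
H→slot 3; D→slot 2; B→slot 1; F skipped; E skipped; G skipped; C skipped; A skipped.
Profit = 64 + 66 + 68 = 198

198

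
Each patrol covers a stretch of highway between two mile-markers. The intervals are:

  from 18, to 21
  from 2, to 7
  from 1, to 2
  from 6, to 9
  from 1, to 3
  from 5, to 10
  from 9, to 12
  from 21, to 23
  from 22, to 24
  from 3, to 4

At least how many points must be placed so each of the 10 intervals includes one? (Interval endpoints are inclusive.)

Sort by right endpoint; whenever an interval is uncovered, place a point at its right end.
By right end: [1,2]  [1,3]  [3,4]  [2,7]  [6,9]  [5,10]  [9,12]  [18,21]  [21,23]  [22,24]
[1,2] uncovered → point at 2; [3,4] uncovered → point at 4; [6,9] uncovered → point at 9; [18,21] uncovered → point at 21; [22,24] uncovered → point at 24.
Points: 2, 4, 9, 21, 24 (5 total).

5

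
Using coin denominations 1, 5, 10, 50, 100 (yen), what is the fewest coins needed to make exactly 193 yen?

9

Greedy: take as many of the largest coin as possible, then repeat with the remainder.
193 − 1×100→93 − 1×50→43 − 4×10→3 − 3×1→0
Total coins = 1 + 1 + 4 + 3 = 9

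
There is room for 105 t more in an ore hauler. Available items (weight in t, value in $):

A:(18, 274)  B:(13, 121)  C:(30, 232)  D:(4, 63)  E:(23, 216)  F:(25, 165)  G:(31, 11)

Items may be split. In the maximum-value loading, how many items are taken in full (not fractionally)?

5

Sort by value per unit weight and fill in that order.
Ratios (sorted): D 15.75, A 15.22, E 9.39, B 9.31, C 7.73, F 6.60, G 0.35
take D (4 @ 63); take A (18 @ 274); take E (23 @ 216); take B (13 @ 121); take C (30 @ 232); take 17/25 of F → 112.20. Capacity used 105/105.
5 item(s) taken whole; one partial (take 17/25 of F).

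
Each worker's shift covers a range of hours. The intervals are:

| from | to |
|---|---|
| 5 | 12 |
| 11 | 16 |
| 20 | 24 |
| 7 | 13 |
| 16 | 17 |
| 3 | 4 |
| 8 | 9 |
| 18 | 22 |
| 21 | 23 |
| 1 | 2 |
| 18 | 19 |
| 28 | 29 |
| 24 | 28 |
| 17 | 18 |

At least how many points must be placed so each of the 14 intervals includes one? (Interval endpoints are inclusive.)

Process intervals by earliest right end; each time one isn't hit yet, stab at its right endpoint.
Sorted: [1,2] [3,4] [8,9] [5,12] [7,13] [11,16] [16,17] [17,18] [18,19] [18,22] [21,23] [20,24] [24,28] [28,29]
{[1,2]} hit by 2; {[3,4]} hit by 4; {[8,9],[5,12],[7,13]} hit by 9; {[11,16],[16,17]} hit by 16; {[17,18],[18,19],[18,22]} hit by 18; {[21,23],[20,24]} hit by 23; {[24,28],[28,29]} hit by 28.
Points: 2, 4, 9, 16, 18, 23, 28 (7 total).

7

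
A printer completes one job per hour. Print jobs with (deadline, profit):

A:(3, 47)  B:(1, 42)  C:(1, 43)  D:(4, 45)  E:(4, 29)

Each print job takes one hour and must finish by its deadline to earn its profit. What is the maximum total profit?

164

Take jobs in profit order; each goes to the latest open slot no later than its deadline.
By profit: A(d3,47), D(d4,45), C(d1,43), B(d1,42), E(d4,29)
A→slot 3; D→slot 4; C→slot 1; B skipped; E→slot 2.
Profit = 43 + 29 + 47 + 45 = 164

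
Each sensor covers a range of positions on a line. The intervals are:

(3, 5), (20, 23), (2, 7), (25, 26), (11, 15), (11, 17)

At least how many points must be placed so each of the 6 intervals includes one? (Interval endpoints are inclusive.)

By right end: [3,5]  [2,7]  [11,15]  [11,17]  [20,23]  [25,26]
[3,5] uncovered → point at 5; [11,15] uncovered → point at 15; [20,23] uncovered → point at 23; [25,26] uncovered → point at 26.
Points: 5, 15, 23, 26 (4 total).

4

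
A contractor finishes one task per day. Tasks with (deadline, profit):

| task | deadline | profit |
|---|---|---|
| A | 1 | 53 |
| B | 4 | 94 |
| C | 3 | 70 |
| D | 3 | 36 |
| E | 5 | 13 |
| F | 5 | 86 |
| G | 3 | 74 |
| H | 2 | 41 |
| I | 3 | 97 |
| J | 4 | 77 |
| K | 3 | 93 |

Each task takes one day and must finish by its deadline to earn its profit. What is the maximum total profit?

Take jobs in profit order; each goes to the latest open slot no later than its deadline.
Profit order: I=97 B=94 K=93 F=86 J=77 G=74 C=70 A=53 H=41 D=36 E=13
Assign: I→slot 3, B→slot 4, K→slot 2, F→slot 5, J→slot 1, G skipped, C skipped, A skipped, H skipped, D skipped, E skipped.
Slots: [1:J] [2:K] [3:I] [4:B] [5:F]
Profit = 77 + 93 + 97 + 94 + 86 = 447

447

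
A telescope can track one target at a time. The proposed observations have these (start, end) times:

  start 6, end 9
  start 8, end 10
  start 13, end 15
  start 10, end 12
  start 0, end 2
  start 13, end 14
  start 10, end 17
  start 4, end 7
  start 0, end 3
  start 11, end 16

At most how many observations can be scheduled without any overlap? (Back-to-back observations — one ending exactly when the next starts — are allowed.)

5

Sorted by end: (0,2)  (0,3)  (4,7)  (6,9)  (8,10)  (10,12)  (13,14)  (13,15)  (11,16)  (10,17)
take (0,2); take (4,7); skip (6,9); take (8,10); take (10,12); take (13,14); skip (13,15); skip (10,17).
Selected 5 observations.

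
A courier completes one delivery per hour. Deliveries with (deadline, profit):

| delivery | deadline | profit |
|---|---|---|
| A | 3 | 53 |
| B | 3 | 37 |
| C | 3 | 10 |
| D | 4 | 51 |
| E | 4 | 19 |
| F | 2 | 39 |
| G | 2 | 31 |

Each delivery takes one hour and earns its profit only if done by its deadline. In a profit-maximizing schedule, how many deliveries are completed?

Sort by profit descending; place each in the latest free slot ≤ its deadline.
By profit: A(d3,53), D(d4,51), F(d2,39), B(d3,37), G(d2,31), E(d4,19), C(d3,10)
A→slot 3; D→slot 4; F→slot 2; B→slot 1; G skipped; E skipped; C skipped.
4 of 7 scheduled.

4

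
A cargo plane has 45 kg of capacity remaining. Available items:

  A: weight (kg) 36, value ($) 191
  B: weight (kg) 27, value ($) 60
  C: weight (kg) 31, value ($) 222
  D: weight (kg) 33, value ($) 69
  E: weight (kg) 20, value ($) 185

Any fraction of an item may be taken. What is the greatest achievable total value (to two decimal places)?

Sort by value per unit weight and fill in that order.
Ratios (sorted): E 9.25, C 7.16, A 5.31, B 2.22, D 2.09
take E (20 @ 185); take 25/31 of C → 179.03. Capacity used 45/45.
Total value = 364.03

364.03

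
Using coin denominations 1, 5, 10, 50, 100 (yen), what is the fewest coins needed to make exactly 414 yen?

9

414 = 4×100 + 1×10 + 4×1
Total coins = 4 + 1 + 4 = 9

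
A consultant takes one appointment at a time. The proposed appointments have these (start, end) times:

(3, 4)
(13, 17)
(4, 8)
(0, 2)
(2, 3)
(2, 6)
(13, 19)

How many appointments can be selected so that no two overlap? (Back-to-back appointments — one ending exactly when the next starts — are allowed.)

Order by finish time; keep every interval that doesn't clash with the previous kept one.
By end time: (0,2), (2,3), (3,4), (2,6), (4,8), (13,17), (13,19).
Pick (0,2); next start ≥ 2 → (2,3); next start ≥ 3 → (3,4); next start ≥ 4 → (4,8); next start ≥ 8 → (13,17).
Selected 5 appointments.

5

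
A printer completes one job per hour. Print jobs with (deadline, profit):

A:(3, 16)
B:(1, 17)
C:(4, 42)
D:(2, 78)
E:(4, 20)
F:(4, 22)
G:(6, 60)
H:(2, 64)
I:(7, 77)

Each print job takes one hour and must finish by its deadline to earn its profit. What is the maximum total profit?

343

By profit: D(d2,78), I(d7,77), H(d2,64), G(d6,60), C(d4,42), F(d4,22), E(d4,20), B(d1,17), A(d3,16)
D→slot 2; I→slot 7; H→slot 1; G→slot 6; C→slot 4; F→slot 3; E skipped; B skipped; A skipped.
Profit = 64 + 78 + 22 + 42 + 60 + 77 = 343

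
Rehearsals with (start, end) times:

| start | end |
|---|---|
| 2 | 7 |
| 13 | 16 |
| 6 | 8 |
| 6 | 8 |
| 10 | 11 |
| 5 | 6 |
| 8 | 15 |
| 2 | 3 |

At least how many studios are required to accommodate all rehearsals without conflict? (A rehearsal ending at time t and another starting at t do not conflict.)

3

starts: [2, 2, 5, 6, 6, 8, 10, 13]
ends:   [3, 6, 7, 8, 8, 11, 15, 16]
s2→1 s2→2 e3→1 s5→2 e6→1 s6→2 s6→3  — peak 3.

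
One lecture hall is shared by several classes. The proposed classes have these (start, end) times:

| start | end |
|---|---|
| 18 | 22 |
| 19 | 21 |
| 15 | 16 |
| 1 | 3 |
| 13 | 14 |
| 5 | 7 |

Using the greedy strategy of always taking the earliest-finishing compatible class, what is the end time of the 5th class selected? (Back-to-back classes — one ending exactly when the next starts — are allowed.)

21

Order by finish time; keep every interval that doesn't clash with the previous kept one.
Sorted by end: (1,3)  (5,7)  (13,14)  (15,16)  (19,21)  (18,22)
take (1,3); take (5,7); take (13,14); take (15,16); take (19,21); skip (18,22).
Selected: (1,3) (5,7) (13,14) (15,16) (19,21)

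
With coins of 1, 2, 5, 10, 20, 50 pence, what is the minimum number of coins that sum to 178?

7

Greedy: take as many of the largest coin as possible, then repeat with the remainder.
178 = 3×50 + 1×20 + 1×5 + 1×2 + 1×1
Total coins = 3 + 1 + 1 + 1 + 1 = 7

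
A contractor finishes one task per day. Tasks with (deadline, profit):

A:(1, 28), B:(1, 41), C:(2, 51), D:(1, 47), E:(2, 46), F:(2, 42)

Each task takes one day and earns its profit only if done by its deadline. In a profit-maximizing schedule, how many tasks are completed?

2

Take jobs in profit order; each goes to the latest open slot no later than its deadline.
Profit order: C=51 D=47 E=46 F=42 B=41 A=28
Assign: C→slot 2, D→slot 1, E skipped, F skipped, B skipped, A skipped.
Slots: [1:D] [2:C]
2 of 6 scheduled.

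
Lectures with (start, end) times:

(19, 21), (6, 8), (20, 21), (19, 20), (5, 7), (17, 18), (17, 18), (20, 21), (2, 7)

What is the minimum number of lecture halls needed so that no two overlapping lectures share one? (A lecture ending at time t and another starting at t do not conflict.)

3

Events (time:±→running): 2:+→1 5:+→2 6:+→3 … peak 3.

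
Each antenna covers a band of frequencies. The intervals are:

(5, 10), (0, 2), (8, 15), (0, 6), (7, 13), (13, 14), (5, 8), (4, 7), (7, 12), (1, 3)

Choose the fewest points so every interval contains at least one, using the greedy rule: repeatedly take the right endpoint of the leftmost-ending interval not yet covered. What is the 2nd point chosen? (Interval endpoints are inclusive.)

By right end: [0,2]  [1,3]  [0,6]  [4,7]  [5,8]  [5,10]  [7,12]  [7,13]  [13,14]  [8,15]
[0,2] uncovered → point at 2; [4,7] uncovered → point at 7; [13,14] uncovered → point at 14.
Points: 2, 7, 14 (3 total).

7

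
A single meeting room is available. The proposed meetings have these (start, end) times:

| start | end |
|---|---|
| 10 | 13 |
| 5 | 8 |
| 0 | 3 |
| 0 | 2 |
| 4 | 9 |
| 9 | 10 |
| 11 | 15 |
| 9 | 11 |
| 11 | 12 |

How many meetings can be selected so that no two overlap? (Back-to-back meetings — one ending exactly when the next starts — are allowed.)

4

By end time: (0,2), (0,3), (5,8), (4,9), (9,10), (9,11), (11,12), (10,13), (11,15).
Pick (0,2); next start ≥ 2 → (5,8); next start ≥ 8 → (9,10); next start ≥ 10 → (11,12).
Selected 4 meetings.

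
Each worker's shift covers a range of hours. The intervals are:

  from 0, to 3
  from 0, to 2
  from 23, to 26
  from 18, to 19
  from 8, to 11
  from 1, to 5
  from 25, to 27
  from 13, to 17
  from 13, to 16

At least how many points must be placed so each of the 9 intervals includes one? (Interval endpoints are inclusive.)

5

Sorted: [0,2] [0,3] [1,5] [8,11] [13,16] [13,17] [18,19] [23,26] [25,27]
{[0,2],[0,3],[1,5]} hit by 2; {[8,11]} hit by 11; {[13,16],[13,17]} hit by 16; {[18,19]} hit by 19; {[23,26],[25,27]} hit by 26.
Points: 2, 11, 16, 19, 26 (5 total).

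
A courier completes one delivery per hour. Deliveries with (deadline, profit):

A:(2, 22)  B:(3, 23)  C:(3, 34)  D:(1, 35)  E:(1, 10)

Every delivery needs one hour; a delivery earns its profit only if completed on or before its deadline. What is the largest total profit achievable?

92

Sort by profit descending; place each in the latest free slot ≤ its deadline.
By profit: D(d1,35), C(d3,34), B(d3,23), A(d2,22), E(d1,10)
D→slot 1; C→slot 3; B→slot 2; A skipped; E skipped.
Profit = 35 + 23 + 34 = 92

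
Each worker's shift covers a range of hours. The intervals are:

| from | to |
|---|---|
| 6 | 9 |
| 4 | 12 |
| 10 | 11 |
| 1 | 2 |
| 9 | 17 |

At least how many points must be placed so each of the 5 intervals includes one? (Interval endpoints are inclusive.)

3

Process intervals by earliest right end; each time one isn't hit yet, stab at its right endpoint.
Sorted: [1,2] [6,9] [10,11] [4,12] [9,17]
{[1,2]} hit by 2; {[6,9]} hit by 9; {[10,11],[4,12],[9,17]} hit by 11.
Points: 2, 9, 11 (3 total).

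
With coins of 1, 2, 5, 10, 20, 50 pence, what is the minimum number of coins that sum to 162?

Use the largest denomination that fits, subtract, and repeat.
162 − 3×50→12 − 1×10→2 − 1×2→0
Total coins = 3 + 1 + 1 = 5

5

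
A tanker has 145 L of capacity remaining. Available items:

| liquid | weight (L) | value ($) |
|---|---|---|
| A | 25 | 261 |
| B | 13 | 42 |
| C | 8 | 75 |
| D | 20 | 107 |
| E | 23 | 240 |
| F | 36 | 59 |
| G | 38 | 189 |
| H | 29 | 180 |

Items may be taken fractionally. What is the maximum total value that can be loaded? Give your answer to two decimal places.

Greedy by value/weight ratio, highest first.
Ratios (sorted): A 10.44, E 10.43, C 9.38, H 6.21, D 5.35, G 4.97, B 3.23, F 1.64
take A (25 @ 261); take E (23 @ 240); take C (8 @ 75); take H (29 @ 180); take D (20 @ 107); take G (38 @ 189); take 2/13 of B → 6.46. Capacity used 145/145.
Total value = 1058.46

1058.46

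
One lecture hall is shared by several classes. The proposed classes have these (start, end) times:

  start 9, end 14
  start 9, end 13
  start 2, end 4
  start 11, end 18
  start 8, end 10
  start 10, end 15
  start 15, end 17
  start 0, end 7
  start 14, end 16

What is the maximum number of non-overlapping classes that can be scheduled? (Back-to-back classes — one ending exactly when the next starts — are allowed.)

4

Sort by end time and greedily take each interval whose start is ≥ the last chosen end.
Sorted by end: (2,4)  (0,7)  (8,10)  (9,13)  (9,14)  (10,15)  (14,16)  (15,17)  (11,18)
take (2,4); take (8,10); take (10,15); skip (14,16); take (15,17).
Selected 4 classes.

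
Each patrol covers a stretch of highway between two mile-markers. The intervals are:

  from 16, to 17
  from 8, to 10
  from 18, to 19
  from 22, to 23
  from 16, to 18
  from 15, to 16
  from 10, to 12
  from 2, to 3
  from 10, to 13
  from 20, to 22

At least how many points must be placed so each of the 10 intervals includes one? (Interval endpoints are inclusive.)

Process intervals by earliest right end; each time one isn't hit yet, stab at its right endpoint.
Sorted: [2,3] [8,10] [10,12] [10,13] [15,16] [16,17] [16,18] [18,19] [20,22] [22,23]
{[2,3]} hit by 3; {[8,10],[10,12],[10,13]} hit by 10; {[15,16],[16,17],[16,18]} hit by 16; {[18,19]} hit by 19; {[20,22],[22,23]} hit by 22.
Points: 3, 10, 16, 19, 22 (5 total).

5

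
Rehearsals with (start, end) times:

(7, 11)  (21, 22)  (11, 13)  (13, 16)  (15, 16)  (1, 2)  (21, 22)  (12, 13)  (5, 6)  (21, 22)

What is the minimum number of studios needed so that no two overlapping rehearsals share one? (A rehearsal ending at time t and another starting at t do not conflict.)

The answer is the maximum number of intervals overlapping at any instant.
Events (time:±→running): 1:+→1 2:-→0 5:+→1 6:-→0 7:+→1 11:-→0 11:+→1 12:+→2 13:-→1 13:-→0 13:+→1 15:+→2 16:-→1 16:-→0 21:+→1 21:+→2 21:+→3 … peak 3.

3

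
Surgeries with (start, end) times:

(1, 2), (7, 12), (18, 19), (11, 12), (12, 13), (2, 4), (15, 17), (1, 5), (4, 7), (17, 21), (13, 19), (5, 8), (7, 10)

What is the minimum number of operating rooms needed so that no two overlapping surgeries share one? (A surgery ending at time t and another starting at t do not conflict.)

Count concurrent intervals with a sweep; the peak is the room count.
starts: [1, 1, 2, 4, 5, 7, 7, 11, 12, 13, 15, 17, 18]
ends:   [2, 4, 5, 7, 8, 10, 12, 12, 13, 17, 19, 19, 21]
s1→1 s1→2 e2→1 s2→2 e4→1 s4→2 e5→1 s5→2 e7→1 s7→2 s7→3  — peak 3.

3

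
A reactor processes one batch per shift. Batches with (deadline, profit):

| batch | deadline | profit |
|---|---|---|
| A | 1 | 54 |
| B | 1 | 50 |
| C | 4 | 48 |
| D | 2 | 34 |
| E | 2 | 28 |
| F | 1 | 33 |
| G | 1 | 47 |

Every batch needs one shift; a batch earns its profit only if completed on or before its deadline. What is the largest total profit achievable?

136

Profit order: A=54 B=50 C=48 G=47 D=34 F=33 E=28
Assign: A→slot 1, B skipped, C→slot 4, G skipped, D→slot 2, F skipped, E skipped.
Slots: [1:A] [2:D] [4:C]
Profit = 54 + 34 + 48 = 136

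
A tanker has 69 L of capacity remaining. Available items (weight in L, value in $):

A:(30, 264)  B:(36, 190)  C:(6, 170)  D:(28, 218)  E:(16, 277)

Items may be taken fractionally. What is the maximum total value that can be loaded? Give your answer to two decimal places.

843.36

Order: C (170/6=28.33) > E (277/16=17.31) > A (264/30=8.80) > D (218/28=7.79) > B (190/36=5.28)
Fill: take C (6 @ 170) → take E (16 @ 277) → take A (30 @ 264) → take 17/28 of D → 132.36; 69/69 used.
Total value = 843.36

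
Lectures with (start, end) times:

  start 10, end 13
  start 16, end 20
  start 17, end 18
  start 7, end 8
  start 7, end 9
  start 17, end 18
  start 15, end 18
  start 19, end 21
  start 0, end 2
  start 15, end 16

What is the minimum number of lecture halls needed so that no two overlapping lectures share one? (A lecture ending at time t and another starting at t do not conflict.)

4

The answer is the maximum number of intervals overlapping at any instant.
Events (time:±→running): 0:+→1 2:-→0 7:+→1 7:+→2 8:-→1 9:-→0 10:+→1 13:-→0 15:+→1 15:+→2 16:-→1 16:+→2 17:+→3 17:+→4 … peak 4.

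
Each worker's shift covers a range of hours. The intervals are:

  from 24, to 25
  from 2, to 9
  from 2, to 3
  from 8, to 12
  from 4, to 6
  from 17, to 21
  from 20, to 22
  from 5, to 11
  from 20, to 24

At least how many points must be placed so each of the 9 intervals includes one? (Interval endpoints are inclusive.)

Process intervals by earliest right end; each time one isn't hit yet, stab at its right endpoint.
By right end: [2,3]  [4,6]  [2,9]  [5,11]  [8,12]  [17,21]  [20,22]  [20,24]  [24,25]
[2,3] uncovered → point at 3; [4,6] uncovered → point at 6; [8,12] uncovered → point at 12; [17,21] uncovered → point at 21; [24,25] uncovered → point at 25.
Points: 3, 6, 12, 21, 25 (5 total).

5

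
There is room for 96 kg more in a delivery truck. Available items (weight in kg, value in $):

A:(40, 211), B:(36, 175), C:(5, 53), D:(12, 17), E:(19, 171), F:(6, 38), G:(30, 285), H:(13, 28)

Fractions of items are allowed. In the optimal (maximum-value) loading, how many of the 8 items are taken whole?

4

Order: C (53/5=10.60) > G (285/30=9.50) > E (171/19=9.00) > F (38/6=6.33) > A (211/40=5.28) > B (175/36=4.86) > H (28/13=2.15) > D (17/12=1.42)
Fill: take C (5 @ 53) → take G (30 @ 285) → take E (19 @ 171) → take F (6 @ 38) → take 36/40 of A → 189.90; 96/96 used.
4 item(s) taken whole; one partial (take 36/40 of A).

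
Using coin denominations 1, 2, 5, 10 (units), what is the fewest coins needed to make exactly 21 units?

Use the largest denomination that fits, subtract, and repeat.
21 = 2×10 + 1×1
Total coins = 2 + 1 = 3

3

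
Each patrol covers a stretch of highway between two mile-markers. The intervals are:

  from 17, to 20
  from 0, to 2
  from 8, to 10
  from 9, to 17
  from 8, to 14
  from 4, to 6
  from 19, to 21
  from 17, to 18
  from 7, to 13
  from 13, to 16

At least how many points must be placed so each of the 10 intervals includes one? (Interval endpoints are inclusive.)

6

Sort by right endpoint; whenever an interval is uncovered, place a point at its right end.
By right end: [0,2]  [4,6]  [8,10]  [7,13]  [8,14]  [13,16]  [9,17]  [17,18]  [17,20]  [19,21]
[0,2] uncovered → point at 2; [4,6] uncovered → point at 6; [8,10] uncovered → point at 10; [13,16] uncovered → point at 16; [17,18] uncovered → point at 18; [19,21] uncovered → point at 21.
Points: 2, 6, 10, 16, 18, 21 (6 total).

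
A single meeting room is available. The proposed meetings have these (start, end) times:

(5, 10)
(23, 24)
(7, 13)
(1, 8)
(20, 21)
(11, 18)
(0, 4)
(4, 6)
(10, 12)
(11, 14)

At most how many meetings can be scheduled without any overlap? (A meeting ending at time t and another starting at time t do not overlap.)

By end time: (0,4), (4,6), (1,8), (5,10), (10,12), (7,13), (11,14), (11,18), (20,21), (23,24).
Pick (0,4); next start ≥ 4 → (4,6); next start ≥ 6 → (10,12); next start ≥ 12 → (20,21); next start ≥ 21 → (23,24).
Selected 5 meetings.

5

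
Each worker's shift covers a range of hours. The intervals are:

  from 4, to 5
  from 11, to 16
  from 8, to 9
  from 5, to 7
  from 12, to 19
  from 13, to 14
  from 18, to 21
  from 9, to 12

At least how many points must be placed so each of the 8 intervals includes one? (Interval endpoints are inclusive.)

4

Sort by right endpoint; whenever an interval is uncovered, place a point at its right end.
By right end: [4,5]  [5,7]  [8,9]  [9,12]  [13,14]  [11,16]  [12,19]  [18,21]
[4,5] uncovered → point at 5; [8,9] uncovered → point at 9; [13,14] uncovered → point at 14; [18,21] uncovered → point at 21.
Points: 5, 9, 14, 21 (4 total).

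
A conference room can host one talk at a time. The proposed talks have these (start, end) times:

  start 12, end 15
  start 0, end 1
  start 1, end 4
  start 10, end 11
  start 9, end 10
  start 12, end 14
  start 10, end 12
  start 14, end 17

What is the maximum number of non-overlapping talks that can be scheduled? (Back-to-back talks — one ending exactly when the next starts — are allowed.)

Sorted by end: (0,1)  (1,4)  (9,10)  (10,11)  (10,12)  (12,14)  (12,15)  (14,17)
take (0,1); take (1,4); take (9,10); take (10,11); skip (10,12); take (12,14); take (14,17).
Selected 6 talks.

6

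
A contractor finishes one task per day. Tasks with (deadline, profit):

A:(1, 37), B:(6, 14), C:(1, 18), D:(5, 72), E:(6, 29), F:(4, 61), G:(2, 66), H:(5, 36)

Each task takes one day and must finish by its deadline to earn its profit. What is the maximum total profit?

Take jobs in profit order; each goes to the latest open slot no later than its deadline.
Profit order: D=72 G=66 F=61 A=37 H=36 E=29 C=18 B=14
Assign: D→slot 5, G→slot 2, F→slot 4, A→slot 1, H→slot 3, E→slot 6, C skipped, B skipped.
Slots: [1:A] [2:G] [3:H] [4:F] [5:D] [6:E]
Profit = 37 + 66 + 36 + 61 + 72 + 29 = 301

301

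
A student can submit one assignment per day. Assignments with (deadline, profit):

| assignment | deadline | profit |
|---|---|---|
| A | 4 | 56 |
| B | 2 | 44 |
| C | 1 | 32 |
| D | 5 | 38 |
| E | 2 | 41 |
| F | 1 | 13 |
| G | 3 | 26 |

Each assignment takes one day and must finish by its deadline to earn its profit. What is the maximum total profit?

Sort by profit descending; place each in the latest free slot ≤ its deadline.
Profit order: A=56 B=44 E=41 D=38 C=32 G=26 F=13
Assign: A→slot 4, B→slot 2, E→slot 1, D→slot 5, C skipped, G→slot 3, F skipped.
Slots: [1:E] [2:B] [3:G] [4:A] [5:D]
Profit = 41 + 44 + 26 + 56 + 38 = 205

205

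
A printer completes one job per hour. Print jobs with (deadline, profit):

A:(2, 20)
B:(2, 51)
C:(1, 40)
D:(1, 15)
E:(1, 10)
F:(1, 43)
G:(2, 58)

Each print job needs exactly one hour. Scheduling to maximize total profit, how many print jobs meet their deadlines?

By profit: G(d2,58), B(d2,51), F(d1,43), C(d1,40), A(d2,20), D(d1,15), E(d1,10)
G→slot 2; B→slot 1; F skipped; C skipped; A skipped; D skipped; E skipped.
2 of 7 scheduled.

2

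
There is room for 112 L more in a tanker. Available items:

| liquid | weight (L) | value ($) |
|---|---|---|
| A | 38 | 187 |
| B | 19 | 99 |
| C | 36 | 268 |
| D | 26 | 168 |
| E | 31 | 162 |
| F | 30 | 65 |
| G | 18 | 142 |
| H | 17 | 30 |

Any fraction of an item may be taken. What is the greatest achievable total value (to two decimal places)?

Ratios (sorted): G 7.89, C 7.44, D 6.46, E 5.23, B 5.21, A 4.92, F 2.17, H 1.76
take G (18 @ 142); take C (36 @ 268); take D (26 @ 168); take E (31 @ 162); take 1/19 of B → 5.21. Capacity used 112/112.
Total value = 745.21

745.21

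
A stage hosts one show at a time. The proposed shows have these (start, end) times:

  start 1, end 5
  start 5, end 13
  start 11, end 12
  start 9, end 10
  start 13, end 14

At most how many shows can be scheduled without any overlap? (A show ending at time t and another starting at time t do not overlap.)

4

Order by finish time; keep every interval that doesn't clash with the previous kept one.
Sorted by end: (1,5)  (9,10)  (11,12)  (5,13)  (13,14)
take (1,5); take (9,10); take (11,12); take (13,14).
Selected 4 shows.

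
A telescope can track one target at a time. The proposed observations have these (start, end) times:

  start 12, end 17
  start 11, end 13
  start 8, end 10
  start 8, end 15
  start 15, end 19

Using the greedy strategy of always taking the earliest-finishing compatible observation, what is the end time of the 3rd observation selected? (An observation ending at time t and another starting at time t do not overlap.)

Order by finish time; keep every interval that doesn't clash with the previous kept one.
By end time: (8,10), (11,13), (8,15), (12,17), (15,19).
Pick (8,10); next start ≥ 10 → (11,13); next start ≥ 13 → (15,19).
Selected: (8,10) (11,13) (15,19)

19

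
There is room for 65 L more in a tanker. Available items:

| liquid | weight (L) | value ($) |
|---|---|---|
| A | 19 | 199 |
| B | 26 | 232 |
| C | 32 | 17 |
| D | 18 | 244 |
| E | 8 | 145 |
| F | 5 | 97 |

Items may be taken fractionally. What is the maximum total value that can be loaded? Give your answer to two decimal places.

Ratios (sorted): F 19.40, E 18.12, D 13.56, A 10.47, B 8.92, C 0.53
take F (5 @ 97); take E (8 @ 145); take D (18 @ 244); take A (19 @ 199); take 15/26 of B → 133.85. Capacity used 65/65.
Total value = 818.85

818.85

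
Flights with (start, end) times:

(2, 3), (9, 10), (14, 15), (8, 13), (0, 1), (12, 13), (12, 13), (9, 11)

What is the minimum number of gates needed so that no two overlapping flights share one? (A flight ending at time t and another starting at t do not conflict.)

Count concurrent intervals with a sweep; the peak is the room count.
starts: [0, 2, 8, 9, 9, 12, 12, 14]
ends:   [1, 3, 10, 11, 13, 13, 13, 15]
s0→1 e1→0 s2→1 e3→0 s8→1 s9→2 s9→3  — peak 3.

3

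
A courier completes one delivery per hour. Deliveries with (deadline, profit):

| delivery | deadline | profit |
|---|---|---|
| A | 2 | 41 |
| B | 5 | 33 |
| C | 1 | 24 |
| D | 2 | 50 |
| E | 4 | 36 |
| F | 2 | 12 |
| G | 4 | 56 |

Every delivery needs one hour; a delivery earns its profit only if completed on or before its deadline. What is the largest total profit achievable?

216

By profit: G(d4,56), D(d2,50), A(d2,41), E(d4,36), B(d5,33), C(d1,24), F(d2,12)
G→slot 4; D→slot 2; A→slot 1; E→slot 3; B→slot 5; C skipped; F skipped.
Profit = 41 + 50 + 36 + 56 + 33 = 216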